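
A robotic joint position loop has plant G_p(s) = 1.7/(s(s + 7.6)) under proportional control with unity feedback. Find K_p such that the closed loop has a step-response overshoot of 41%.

From %OS = 100·exp(−πζ/√(1−ζ²)) = 41%, ζ = −ln(0.41)/√(π²+ln²(0.41)) = 0.273.
Characteristic equation s² + 7.6s + 1.7K_p = 0 gives ζ = 7.6/(2√(1.7K_p)).
Setting ζ = 0.273: √(1.7K_p) = 7.6/(2·0.273) = 13.92, so K_p = 193.7/1.7 = 114.

K_p = 114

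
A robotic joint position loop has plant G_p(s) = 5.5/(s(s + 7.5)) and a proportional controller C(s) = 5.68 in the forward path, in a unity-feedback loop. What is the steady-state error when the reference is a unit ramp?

0.24

The loop has one pole at the origin (type 1). Velocity error constant K_v = lim_{s→0} s·C(s)G_p(s) = 5.68·5.5/7.5 = 4.165.
Steady-state error to a unit ramp: e_ss = 1/K_v = 0.24.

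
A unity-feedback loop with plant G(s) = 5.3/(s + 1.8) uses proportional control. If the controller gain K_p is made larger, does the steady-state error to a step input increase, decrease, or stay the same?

e_ss = 1/(1 + K_p·G(0)); a larger K_p raises the denominator, so e_ss decreases.

decrease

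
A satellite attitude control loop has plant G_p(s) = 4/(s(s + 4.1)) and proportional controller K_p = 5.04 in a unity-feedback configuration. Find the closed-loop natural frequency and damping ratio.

The closed-loop denominator is s(s+4.1) + 5.04·4 = s² + 4.1s + 20.16.
Matching s² + 2ζω_n s + ω_n²: ω_n = √20.16 = 4.49 rad/s and 2ζω_n = 4.1, so ζ = 4.1/(2·4.49) = 0.457.

ω_n = 4.49 rad/s, ζ = 0.457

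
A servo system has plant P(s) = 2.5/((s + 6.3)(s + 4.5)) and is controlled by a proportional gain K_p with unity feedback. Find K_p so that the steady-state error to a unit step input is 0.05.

K_p = 215

For a type-0 loop with proportional control, e_ss = 1/(1 + K_p·P(0)).
P(0) = 0.08818. Require 1/(1 + K_p·0.08818) = 0.05, so 1 + 0.08818·K_p = 20.
K_p = (20 − 1)/0.08818 = 215.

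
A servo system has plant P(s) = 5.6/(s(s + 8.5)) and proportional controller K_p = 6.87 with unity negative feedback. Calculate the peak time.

The closed-loop denominator s² + 8.5s + 38.47 gives ω_n = √38.47 = 6.203 and ζ = 8.5/(2ω_n) = 0.6852.
Damped frequency ω_d = ω_n√(1−ζ²) = 4.518 rad/s, so peak time T_p = π/ω_d = 0.695 s.

T_p = 0.695 s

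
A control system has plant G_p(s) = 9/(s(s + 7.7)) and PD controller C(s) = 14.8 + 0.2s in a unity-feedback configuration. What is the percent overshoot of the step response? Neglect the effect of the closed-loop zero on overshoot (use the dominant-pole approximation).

Forward path: (14.8 + 0.2s)·9/(s(s+7.7)). The closed-loop characteristic equation is s² + (7.7 + 9·0.2)s + 9·14.8 = 0.
That is s² + 9.5s + 133.2 = 0, so ω_n = 11.54 rad/s and ζ = 9.5/(2·11.54) = 0.4116.
%OS = 100·exp(−πζ/√(1−ζ²)) = 24.2%.

24.2%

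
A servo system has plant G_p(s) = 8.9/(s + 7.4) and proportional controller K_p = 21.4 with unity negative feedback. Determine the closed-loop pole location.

Closed-loop transfer function: T(s) = K_p·G_p(s)/(1 + K_p·G_p(s)) = 190.5/(s + 7.4 + 190.5) = 190.5/(s + 197.9).
The closed-loop pole is at s = −197.9.

s = -197.9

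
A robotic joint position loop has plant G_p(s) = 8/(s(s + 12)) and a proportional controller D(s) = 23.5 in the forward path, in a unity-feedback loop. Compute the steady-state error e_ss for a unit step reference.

The open loop D(s)G_p(s) has a pole at the origin (type 1), so the static position error constant is infinite and e_ss = 1/(1+∞) = 0.

0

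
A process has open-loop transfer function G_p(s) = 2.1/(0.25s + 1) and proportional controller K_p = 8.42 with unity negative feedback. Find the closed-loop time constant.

τ = 0.0134 s

Closed loop: T(s) = K_p·G_p/(1+K_p·G_p) = 17.68/(0.25s + 1 + 17.68), with pole at s = −(1 + 17.68)/0.25 = −74.73.
Closed-loop time constant τ = 1/74.73 = 0.0134 s.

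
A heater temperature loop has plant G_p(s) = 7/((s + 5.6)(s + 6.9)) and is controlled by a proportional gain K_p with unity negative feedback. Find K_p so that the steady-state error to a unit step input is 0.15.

K_p = 31.3

The loop is type 0, so e_ss(step) = 1/(1 + K_pos) with K_pos = K_p·G_p(0).
G_p(0) = 0.1812. Require 1/(1 + K_p·0.1812) = 0.15, so 1 + 0.1812·K_p = 6.667.
K_p = (6.667 − 1)/0.1812 = 31.3.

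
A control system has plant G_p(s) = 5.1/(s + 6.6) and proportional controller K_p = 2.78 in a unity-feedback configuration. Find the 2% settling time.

Closed-loop transfer function: T(s) = K_p·G_p(s)/(1 + K_p·G_p(s)) = 14.18/(s + 6.6 + 14.18) = 14.18/(s + 20.78).
Time constant τ = 1/20.78 = 0.04813 s, so the 2% settling time is about 4τ = 0.193 s.

T_s ≈ 0.193 s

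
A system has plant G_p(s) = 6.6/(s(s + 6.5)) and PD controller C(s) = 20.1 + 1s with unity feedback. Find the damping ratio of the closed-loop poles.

Forward path: (20.1 + 1s)·6.6/(s(s+6.5)). The closed-loop characteristic equation is s² + (6.5 + 6.6·1)s + 6.6·20.1 = 0.
That is s² + 13.1s + 132.7 = 0, so ω_n = 11.52 rad/s and ζ = 13.1/(2·11.52) = 0.5687.

ζ = 0.569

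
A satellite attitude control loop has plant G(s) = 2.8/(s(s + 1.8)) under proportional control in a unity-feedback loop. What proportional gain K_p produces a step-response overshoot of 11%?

K_p = 0.875

From %OS = 100·exp(−πζ/√(1−ζ²)) = 11%, ζ = −ln(0.11)/√(π²+ln²(0.11)) = 0.5749.
Characteristic equation s² + 1.8s + 2.8K_p = 0 gives ζ = 1.8/(2√(2.8K_p)).
Setting ζ = 0.5749: √(2.8K_p) = 1.8/(2·0.5749) = 1.566, so K_p = 2.451/2.8 = 0.875.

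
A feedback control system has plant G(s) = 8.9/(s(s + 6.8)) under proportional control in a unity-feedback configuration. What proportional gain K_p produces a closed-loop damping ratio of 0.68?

Closed-loop characteristic equation: s² + 6.8s + K_p·8.9 = 0.
So ω_n = √(8.9K_p) and 2ζω_n = 6.8, giving ζ = 6.8/(2√(8.9K_p)).
Setting ζ = 0.68: √(8.9K_p) = 6.8/(2·0.68) = 5, so K_p = 25/8.9 = 2.81.

K_p = 2.81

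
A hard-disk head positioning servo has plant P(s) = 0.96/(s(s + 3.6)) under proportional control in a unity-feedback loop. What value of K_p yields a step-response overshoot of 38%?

K_p = 39

From %OS = 100·exp(−πζ/√(1−ζ²)) = 38%, ζ = −ln(0.38)/√(π²+ln²(0.38)) = 0.2943.
Characteristic equation s² + 3.6s + 0.96K_p = 0 gives ζ = 3.6/(2√(0.96K_p)).
Setting ζ = 0.2943: √(0.96K_p) = 3.6/(2·0.2943) = 6.115, so K_p = 37.4/0.96 = 39.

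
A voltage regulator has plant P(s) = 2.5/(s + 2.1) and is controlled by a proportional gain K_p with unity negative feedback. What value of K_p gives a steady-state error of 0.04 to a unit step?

K_p = 20.2

Steady-state error for a unit step on this type-0 loop is 1/(1 + K_p·P(0)).
P(0) = 1.19. Require 1/(1 + K_p·1.19) = 0.04, so 1 + 1.19·K_p = 25.
K_p = (25 − 1)/1.19 = 20.2.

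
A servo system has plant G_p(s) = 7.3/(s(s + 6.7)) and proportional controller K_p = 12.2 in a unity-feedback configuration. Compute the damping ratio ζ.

1 + K_p·G_p(s) = 0 gives s² + 6.7s + 89.06 = 0.
So ω_n² = 89.06 ⇒ ω_n = 9.437 rad/s, and ζ = 6.7/(2ω_n) = 0.355.

ζ = 0.355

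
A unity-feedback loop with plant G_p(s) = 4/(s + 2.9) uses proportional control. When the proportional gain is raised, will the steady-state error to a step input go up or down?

decrease

The position error constant K_pos = K_p·G_p(0) grows with K_p, and e_ss = 1/(1+K_pos) falls.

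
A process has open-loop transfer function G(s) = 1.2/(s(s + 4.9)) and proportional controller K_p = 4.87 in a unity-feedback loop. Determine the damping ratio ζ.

1 + K_p·G(s) = 0 gives s² + 4.9s + 5.844 = 0.
Matching s² + 2ζω_n s + ω_n²: ω_n = √5.844 = 2.417 rad/s and 2ζω_n = 4.9, so ζ = 4.9/(2·2.417) = 1.01.

ζ = 1.01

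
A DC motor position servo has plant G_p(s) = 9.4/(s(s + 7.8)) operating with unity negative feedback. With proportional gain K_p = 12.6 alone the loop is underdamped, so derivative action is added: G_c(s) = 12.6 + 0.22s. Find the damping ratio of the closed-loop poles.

Forward path: (12.6 + 0.22s)·9.4/(s(s+7.8)). The closed-loop characteristic equation is s² + (7.8 + 9.4·0.22)s + 9.4·12.6 = 0.
That is s² + 9.868s + 118.4 = 0, so ω_n = 10.88 rad/s and ζ = 9.868/(2·10.88) = 0.4534.

ζ = 0.453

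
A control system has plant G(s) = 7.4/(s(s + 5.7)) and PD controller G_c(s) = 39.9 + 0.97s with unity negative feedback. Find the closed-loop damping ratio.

Forward path: (39.9 + 0.97s)·7.4/(s(s+5.7)). The closed-loop characteristic equation is s² + (5.7 + 7.4·0.97)s + 7.4·39.9 = 0.
That is s² + 12.88s + 295.3 = 0, so ω_n = 17.18 rad/s and ζ = 12.88/(2·17.18) = 0.3747.

ζ = 0.375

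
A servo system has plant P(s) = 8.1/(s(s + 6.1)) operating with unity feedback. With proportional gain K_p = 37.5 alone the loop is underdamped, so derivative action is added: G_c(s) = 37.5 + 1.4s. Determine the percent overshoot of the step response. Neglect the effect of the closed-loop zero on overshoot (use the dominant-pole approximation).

16.3%

Forward path: (37.5 + 1.4s)·8.1/(s(s+6.1)). The closed-loop characteristic equation is s² + (6.1 + 8.1·1.4)s + 8.1·37.5 = 0.
That is s² + 17.44s + 303.8 = 0, so ω_n = 17.43 rad/s and ζ = 17.44/(2·17.43) = 0.5003.
%OS = 100·exp(−πζ/√(1−ζ²)) = 16.3%.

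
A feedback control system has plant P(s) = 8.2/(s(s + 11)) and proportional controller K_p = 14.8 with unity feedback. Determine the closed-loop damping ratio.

ζ = 0.499

With unity feedback the closed-loop characteristic equation is s² + 11s + 14.8·8.2 = s² + 11s + 121.4 = 0.
Matching s² + 2ζω_n s + ω_n²: ω_n = √121.4 = 11.02 rad/s and 2ζω_n = 11, so ζ = 11/(2·11.02) = 0.499.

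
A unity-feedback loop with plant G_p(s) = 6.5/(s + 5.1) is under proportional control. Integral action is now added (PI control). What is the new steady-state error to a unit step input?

The integrator makes K_pos = lim_{s→0} C(s)G(s) infinite, so e_ss = 1/(1+K_pos) = 0.

0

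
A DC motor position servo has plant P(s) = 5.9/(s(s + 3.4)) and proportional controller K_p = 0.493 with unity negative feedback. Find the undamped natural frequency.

With unity feedback the closed-loop characteristic equation is s² + 3.4s + 0.493·5.9 = s² + 3.4s + 2.909 = 0.
Matching s² + 2ζω_n s + ω_n²: ω_n = √2.909 = 1.705 rad/s and 2ζω_n = 3.4, so ζ = 3.4/(2·1.705) = 0.997.

ω_n = 1.71 rad/s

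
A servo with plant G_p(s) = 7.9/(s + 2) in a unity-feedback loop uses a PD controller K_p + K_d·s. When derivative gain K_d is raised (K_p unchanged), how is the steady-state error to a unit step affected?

unchanged

At s = 0 the derivative term contributes nothing: C(0) = K_p regardless of K_d, so K_pos = K_p·G_p(0) and e_ss are unchanged.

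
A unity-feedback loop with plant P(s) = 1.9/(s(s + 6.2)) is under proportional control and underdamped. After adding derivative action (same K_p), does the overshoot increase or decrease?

With PD the characteristic equation becomes s² + (a + K·K_d)s + K·K_p = 0; the damping term grows, ζ rises, overshoot falls.

decrease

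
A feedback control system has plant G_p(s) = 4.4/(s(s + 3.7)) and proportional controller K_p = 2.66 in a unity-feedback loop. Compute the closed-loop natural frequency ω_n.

ω_n = 3.42 rad/s

The closed-loop denominator is s(s+3.7) + 2.66·4.4 = s² + 3.7s + 11.7.
Matching s² + 2ζω_n s + ω_n²: ω_n = √11.7 = 3.421 rad/s and 2ζω_n = 3.7, so ζ = 3.7/(2·3.421) = 0.541.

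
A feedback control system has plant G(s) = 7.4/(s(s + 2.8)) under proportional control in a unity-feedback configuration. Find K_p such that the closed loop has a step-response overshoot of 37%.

From %OS = 100·exp(−πζ/√(1−ζ²)) = 37%, ζ = −ln(0.37)/√(π²+ln²(0.37)) = 0.3017.
Characteristic equation s² + 2.8s + 7.4K_p = 0 gives ζ = 2.8/(2√(7.4K_p)).
Setting ζ = 0.3017: √(7.4K_p) = 2.8/(2·0.3017) = 4.64, so K_p = 21.53/7.4 = 2.91.

K_p = 2.91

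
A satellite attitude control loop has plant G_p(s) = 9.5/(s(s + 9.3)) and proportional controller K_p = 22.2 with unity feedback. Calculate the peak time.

T_p = 0.228 s

The closed-loop denominator s² + 9.3s + 210.9 gives ω_n = √210.9 = 14.52 and ζ = 9.3/(2ω_n) = 0.3202.
Damped frequency ω_d = ω_n√(1−ζ²) = 13.76 rad/s, so peak time T_p = π/ω_d = 0.228 s.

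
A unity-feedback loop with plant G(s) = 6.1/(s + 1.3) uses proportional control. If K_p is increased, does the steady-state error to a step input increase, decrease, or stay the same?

The position error constant K_pos = K_p·G(0) grows with K_p, and e_ss = 1/(1+K_pos) falls.

decrease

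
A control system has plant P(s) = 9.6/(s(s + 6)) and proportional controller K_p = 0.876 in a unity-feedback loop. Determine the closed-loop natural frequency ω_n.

ω_n = 2.9 rad/s

1 + K_p·P(s) = 0 gives s² + 6s + 8.41 = 0.
Matching s² + 2ζω_n s + ω_n²: ω_n = √8.41 = 2.9 rad/s and 2ζω_n = 6, so ζ = 6/(2·2.9) = 1.03.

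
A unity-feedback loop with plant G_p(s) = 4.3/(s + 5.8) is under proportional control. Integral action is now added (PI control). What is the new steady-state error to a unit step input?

0

The integrator makes K_pos = lim_{s→0} C(s)G(s) infinite, so e_ss = 1/(1+K_pos) = 0.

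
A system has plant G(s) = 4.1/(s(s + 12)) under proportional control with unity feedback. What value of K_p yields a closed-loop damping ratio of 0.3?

Closed-loop characteristic equation: s² + 12s + K_p·4.1 = 0.
So ω_n = √(4.1K_p) and 2ζω_n = 12, giving ζ = 12/(2√(4.1K_p)).
Setting ζ = 0.3: √(4.1K_p) = 12/(2·0.3) = 20, so K_p = 400/4.1 = 97.6.

K_p = 97.6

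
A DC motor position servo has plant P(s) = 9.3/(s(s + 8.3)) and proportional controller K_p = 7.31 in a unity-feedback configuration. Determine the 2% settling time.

The closed-loop denominator s² + 8.3s + 67.98 gives ω_n = √67.98 = 8.245 and ζ = 8.3/(2ω_n) = 0.5033.
2% settling time T_s ≈ 4/(ζω_n) = 4/4.15 = 0.964 s.

T_s ≈ 0.964 s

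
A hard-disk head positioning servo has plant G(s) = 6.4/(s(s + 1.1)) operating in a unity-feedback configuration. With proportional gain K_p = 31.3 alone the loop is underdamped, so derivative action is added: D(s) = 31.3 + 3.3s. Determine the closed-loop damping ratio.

ζ = 0.785

Forward path: (31.3 + 3.3s)·6.4/(s(s+1.1)). The closed-loop characteristic equation is s² + (1.1 + 6.4·3.3)s + 6.4·31.3 = 0.
That is s² + 22.22s + 200.3 = 0, so ω_n = 14.15 rad/s and ζ = 22.22/(2·14.15) = 0.785.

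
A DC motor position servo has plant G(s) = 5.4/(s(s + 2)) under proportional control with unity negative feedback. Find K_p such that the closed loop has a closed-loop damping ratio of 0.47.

K_p = 0.838

Closed-loop characteristic equation: s² + 2s + K_p·5.4 = 0.
So ω_n = √(5.4K_p) and 2ζω_n = 2, giving ζ = 2/(2√(5.4K_p)).
Setting ζ = 0.47: √(5.4K_p) = 2/(2·0.47) = 2.128, so K_p = 4.527/5.4 = 0.838.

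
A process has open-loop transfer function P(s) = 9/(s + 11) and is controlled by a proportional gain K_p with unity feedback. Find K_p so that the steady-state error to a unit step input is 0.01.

K_p = 121

Steady-state error for a unit step on this type-0 loop is 1/(1 + K_p·P(0)).
P(0) = 0.8182. Require 1/(1 + K_p·0.8182) = 0.01, so 1 + 0.8182·K_p = 100.
K_p = (100 − 1)/0.8182 = 121.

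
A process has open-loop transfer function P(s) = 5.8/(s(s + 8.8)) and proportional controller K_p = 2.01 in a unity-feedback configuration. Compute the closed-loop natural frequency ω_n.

The closed-loop denominator is s(s+8.8) + 2.01·5.8 = s² + 8.8s + 11.66.
Matching s² + 2ζω_n s + ω_n²: ω_n = √11.66 = 3.414 rad/s and 2ζω_n = 8.8, so ζ = 8.8/(2·3.414) = 1.29.

ω_n = 3.41 rad/s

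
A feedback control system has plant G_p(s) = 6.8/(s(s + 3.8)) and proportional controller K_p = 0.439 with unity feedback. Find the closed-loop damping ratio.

The closed-loop denominator is s(s+3.8) + 0.439·6.8 = s² + 3.8s + 2.985.
Matching s² + 2ζω_n s + ω_n²: ω_n = √2.985 = 1.728 rad/s and 2ζω_n = 3.8, so ζ = 3.8/(2·1.728) = 1.1.

ζ = 1.1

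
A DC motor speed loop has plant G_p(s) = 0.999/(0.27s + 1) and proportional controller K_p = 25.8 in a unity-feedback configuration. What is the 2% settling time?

Closed loop: T(s) = K_p·G_p/(1+K_p·G_p) = 25.77/(0.27s + 1 + 25.77), with pole at s = −(1 + 25.77)/0.27 = −99.16.
τ = 1/99.16 = 0.01008 s, so 2% settling time ≈ 4τ = 0.0403 s.

T_s ≈ 0.0403 s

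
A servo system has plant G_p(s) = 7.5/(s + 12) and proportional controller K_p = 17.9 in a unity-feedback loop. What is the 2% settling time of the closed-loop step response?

Closed-loop transfer function: T(s) = K_p·G_p(s)/(1 + K_p·G_p(s)) = 134.2/(s + 12 + 134.2) = 134.2/(s + 146.2).
Time constant τ = 1/146.2 = 0.006838 s, so the 2% settling time is about 4τ = 0.0274 s.

T_s ≈ 0.0274 s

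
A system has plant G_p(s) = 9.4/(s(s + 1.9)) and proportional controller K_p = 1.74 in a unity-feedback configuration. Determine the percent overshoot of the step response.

The closed-loop denominator s² + 1.9s + 16.36 gives ω_n = √16.36 = 4.044 and ζ = 1.9/(2ω_n) = 0.2349.
%OS = 100·exp(−πζ/√(1−ζ²)) = 100·exp(−π·0.2349/√0.9448) = 46.8%.

46.8%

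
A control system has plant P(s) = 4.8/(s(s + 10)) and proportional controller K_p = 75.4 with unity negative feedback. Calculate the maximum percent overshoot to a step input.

The closed-loop denominator s² + 10s + 361.9 gives ω_n = √361.9 = 19.02 and ζ = 10/(2ω_n) = 0.2628.
%OS = 100·exp(−πζ/√(1−ζ²)) = 100·exp(−π·0.2628/√0.9309) = 42.5%.

42.5%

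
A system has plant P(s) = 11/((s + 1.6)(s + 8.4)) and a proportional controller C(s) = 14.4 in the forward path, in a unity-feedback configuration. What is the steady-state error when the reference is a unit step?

0.0782

The loop is type 0. Static position error constant K_pos = C(0)·P(0) = 14.4·0.8185 = 11.79.
Steady-state error to a unit step: e_ss = 1/(1+K_pos) = 1/12.79 = 0.0782.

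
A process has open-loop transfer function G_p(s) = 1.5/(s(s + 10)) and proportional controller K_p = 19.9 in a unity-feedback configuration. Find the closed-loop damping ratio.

ζ = 0.915

With unity feedback the closed-loop characteristic equation is s² + 10s + 19.9·1.5 = s² + 10s + 29.85 = 0.
Matching s² + 2ζω_n s + ω_n²: ω_n = √29.85 = 5.464 rad/s and 2ζω_n = 10, so ζ = 10/(2·5.464) = 0.915.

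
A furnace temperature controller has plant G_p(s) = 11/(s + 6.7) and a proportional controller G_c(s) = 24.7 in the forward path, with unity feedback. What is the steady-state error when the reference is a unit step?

0.0241

The loop is type 0. Static position error constant K_pos = G_c(0)·G_p(0) = 24.7·1.642 = 40.55.
Steady-state error to a unit step: e_ss = 1/(1+K_pos) = 1/41.55 = 0.0241.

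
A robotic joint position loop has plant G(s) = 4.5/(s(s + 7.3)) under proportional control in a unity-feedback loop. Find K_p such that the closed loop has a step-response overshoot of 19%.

K_p = 13.6

From %OS = 100·exp(−πζ/√(1−ζ²)) = 19%, ζ = −ln(0.19)/√(π²+ln²(0.19)) = 0.4673.
Characteristic equation s² + 7.3s + 4.5K_p = 0 gives ζ = 7.3/(2√(4.5K_p)).
Setting ζ = 0.4673: √(4.5K_p) = 7.3/(2·0.4673) = 7.81, so K_p = 61/4.5 = 13.6.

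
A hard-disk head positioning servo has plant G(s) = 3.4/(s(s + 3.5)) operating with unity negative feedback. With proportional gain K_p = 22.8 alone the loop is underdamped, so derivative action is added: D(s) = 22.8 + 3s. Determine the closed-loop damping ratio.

Forward path: (22.8 + 3s)·3.4/(s(s+3.5)). The closed-loop characteristic equation is s² + (3.5 + 3.4·3)s + 3.4·22.8 = 0.
That is s² + 13.7s + 77.52 = 0, so ω_n = 8.805 rad/s and ζ = 13.7/(2·8.805) = 0.778.

ζ = 0.778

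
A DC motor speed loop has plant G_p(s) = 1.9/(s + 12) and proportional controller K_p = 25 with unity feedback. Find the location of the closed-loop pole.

s = -59.5

Closed-loop transfer function: T(s) = K_p·G_p(s)/(1 + K_p·G_p(s)) = 47.5/(s + 12 + 47.5) = 47.5/(s + 59.5).
The closed-loop pole is at s = −59.5.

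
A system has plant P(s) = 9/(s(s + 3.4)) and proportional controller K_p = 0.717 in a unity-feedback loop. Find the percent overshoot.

The closed-loop denominator s² + 3.4s + 6.453 gives ω_n = √6.453 = 2.54 and ζ = 3.4/(2ω_n) = 0.6692.
%OS = 100·exp(−πζ/√(1−ζ²)) = 100·exp(−π·0.6692/√0.5521) = 5.9%.

5.9%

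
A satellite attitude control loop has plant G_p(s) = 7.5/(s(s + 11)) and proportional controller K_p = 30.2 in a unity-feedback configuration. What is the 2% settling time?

T_s ≈ 0.727 s

The closed-loop denominator s² + 11s + 226.5 gives ω_n = √226.5 = 15.05 and ζ = 11/(2ω_n) = 0.3655.
2% settling time T_s ≈ 4/(ζω_n) = 4/5.5 = 0.727 s.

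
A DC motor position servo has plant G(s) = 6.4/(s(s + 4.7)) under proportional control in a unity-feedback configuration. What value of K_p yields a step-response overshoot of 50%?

From %OS = 100·exp(−πζ/√(1−ζ²)) = 50%, ζ = −ln(0.5)/√(π²+ln²(0.5)) = 0.2155.
Characteristic equation s² + 4.7s + 6.4K_p = 0 gives ζ = 4.7/(2√(6.4K_p)).
Setting ζ = 0.2155: √(6.4K_p) = 4.7/(2·0.2155) = 10.91, so K_p = 119/6.4 = 18.6.

K_p = 18.6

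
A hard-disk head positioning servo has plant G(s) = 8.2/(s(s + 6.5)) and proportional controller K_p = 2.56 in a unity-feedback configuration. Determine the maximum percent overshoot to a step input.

4.24%

The closed-loop denominator s² + 6.5s + 20.99 gives ω_n = √20.99 = 4.582 and ζ = 6.5/(2ω_n) = 0.7093.
%OS = 100·exp(−πζ/√(1−ζ²)) = 100·exp(−π·0.7093/√0.4968) = 4.24%.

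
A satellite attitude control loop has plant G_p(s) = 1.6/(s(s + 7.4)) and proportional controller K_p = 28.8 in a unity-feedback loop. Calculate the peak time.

T_p = 0.552 s

Closed-loop characteristic equation: s² + 7.4s + 46.08 = 0, so ω_n = 6.788 rad/s and ζ = 7.4/(2·6.788) = 0.5451.
Damped frequency ω_d = ω_n√(1−ζ²) = 5.691 rad/s, so peak time T_p = π/ω_d = 0.552 s.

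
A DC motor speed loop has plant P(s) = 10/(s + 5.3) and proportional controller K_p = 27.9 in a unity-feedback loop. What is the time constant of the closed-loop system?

Closed-loop transfer function: T(s) = K_p·P(s)/(1 + K_p·P(s)) = 279/(s + 5.3 + 279) = 279/(s + 284.3).
Time constant τ = 1/284.3 = 0.00352 s.

τ = 0.00352 s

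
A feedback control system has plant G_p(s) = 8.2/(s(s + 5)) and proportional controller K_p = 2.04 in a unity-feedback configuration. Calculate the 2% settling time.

From 1 + K_pG_p(s) = 0: s² + 5s + 16.73 = 0 ⇒ ω_n = 4.09, ζ = 0.6112.
2% settling time T_s ≈ 4/(ζω_n) = 4/2.5 = 1.6 s.

T_s ≈ 1.6 s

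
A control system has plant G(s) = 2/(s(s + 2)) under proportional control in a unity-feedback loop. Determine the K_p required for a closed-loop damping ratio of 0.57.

Closed-loop characteristic equation: s² + 2s + K_p·2 = 0.
So ω_n = √(2K_p) and 2ζω_n = 2, giving ζ = 2/(2√(2K_p)).
Setting ζ = 0.57: √(2K_p) = 2/(2·0.57) = 1.754, so K_p = 3.078/2 = 1.54.

K_p = 1.54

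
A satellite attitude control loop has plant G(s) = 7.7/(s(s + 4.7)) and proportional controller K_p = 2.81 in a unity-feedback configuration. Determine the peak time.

T_p = 0.783 s

Closed-loop characteristic equation: s² + 4.7s + 21.64 = 0, so ω_n = 4.652 rad/s and ζ = 4.7/(2·4.652) = 0.5052.
Damped frequency ω_d = ω_n√(1−ζ²) = 4.014 rad/s, so peak time T_p = π/ω_d = 0.783 s.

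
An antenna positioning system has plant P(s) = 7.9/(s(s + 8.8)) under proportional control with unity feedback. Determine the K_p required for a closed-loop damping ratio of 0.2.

K_p = 61.3

Closed-loop characteristic equation: s² + 8.8s + K_p·7.9 = 0.
So ω_n = √(7.9K_p) and 2ζω_n = 8.8, giving ζ = 8.8/(2√(7.9K_p)).
Setting ζ = 0.2: √(7.9K_p) = 8.8/(2·0.2) = 22, so K_p = 484/7.9 = 61.3.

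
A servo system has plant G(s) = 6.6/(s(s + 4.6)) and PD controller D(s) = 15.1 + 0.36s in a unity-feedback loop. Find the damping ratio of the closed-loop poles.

ζ = 0.349

Forward path: (15.1 + 0.36s)·6.6/(s(s+4.6)). The closed-loop characteristic equation is s² + (4.6 + 6.6·0.36)s + 6.6·15.1 = 0.
That is s² + 6.976s + 99.66 = 0, so ω_n = 9.983 rad/s and ζ = 6.976/(2·9.983) = 0.3494.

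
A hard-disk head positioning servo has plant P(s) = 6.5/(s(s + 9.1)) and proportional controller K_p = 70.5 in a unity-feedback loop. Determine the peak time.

From 1 + K_pP(s) = 0: s² + 9.1s + 458.2 = 0 ⇒ ω_n = 21.41, ζ = 0.2125.
Damped frequency ω_d = ω_n√(1−ζ²) = 20.92 rad/s, so peak time T_p = π/ω_d = 0.15 s.

T_p = 0.15 s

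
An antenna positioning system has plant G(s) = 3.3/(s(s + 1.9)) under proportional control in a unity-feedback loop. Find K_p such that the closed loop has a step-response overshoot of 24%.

K_p = 1.6

From %OS = 100·exp(−πζ/√(1−ζ²)) = 24%, ζ = −ln(0.24)/√(π²+ln²(0.24)) = 0.4136.
Characteristic equation s² + 1.9s + 3.3K_p = 0 gives ζ = 1.9/(2√(3.3K_p)).
Setting ζ = 0.4136: √(3.3K_p) = 1.9/(2·0.4136) = 2.297, so K_p = 5.276/3.3 = 1.6.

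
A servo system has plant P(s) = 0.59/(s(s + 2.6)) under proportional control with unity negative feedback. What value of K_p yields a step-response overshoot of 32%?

From %OS = 100·exp(−πζ/√(1−ζ²)) = 32%, ζ = −ln(0.32)/√(π²+ln²(0.32)) = 0.341.
Characteristic equation s² + 2.6s + 0.59K_p = 0 gives ζ = 2.6/(2√(0.59K_p)).
Setting ζ = 0.341: √(0.59K_p) = 2.6/(2·0.341) = 3.813, so K_p = 14.54/0.59 = 24.6.

K_p = 24.6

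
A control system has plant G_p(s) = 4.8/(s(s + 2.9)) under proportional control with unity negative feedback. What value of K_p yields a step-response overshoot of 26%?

From %OS = 100·exp(−πζ/√(1−ζ²)) = 26%, ζ = −ln(0.26)/√(π²+ln²(0.26)) = 0.3941.
Characteristic equation s² + 2.9s + 4.8K_p = 0 gives ζ = 2.9/(2√(4.8K_p)).
Setting ζ = 0.3941: √(4.8K_p) = 2.9/(2·0.3941) = 3.679, so K_p = 13.54/4.8 = 2.82.

K_p = 2.82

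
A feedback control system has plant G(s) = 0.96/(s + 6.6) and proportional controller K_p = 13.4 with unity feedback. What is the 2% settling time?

T_s ≈ 0.206 s

Closed-loop transfer function: T(s) = K_p·G(s)/(1 + K_p·G(s)) = 12.86/(s + 6.6 + 12.86) = 12.86/(s + 19.46).
Time constant τ = 1/19.46 = 0.05138 s, so the 2% settling time is about 4τ = 0.206 s.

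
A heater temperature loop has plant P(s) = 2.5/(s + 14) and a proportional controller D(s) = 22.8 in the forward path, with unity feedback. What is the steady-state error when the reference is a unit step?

0.197

The loop is type 0. Static position error constant K_pos = D(0)·P(0) = 22.8·0.1786 = 4.071.
Steady-state error to a unit step: e_ss = 1/(1+K_pos) = 1/5.071 = 0.197.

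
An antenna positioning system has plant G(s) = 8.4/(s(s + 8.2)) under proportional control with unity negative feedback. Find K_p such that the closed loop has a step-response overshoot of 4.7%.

K_p = 4.11

From %OS = 100·exp(−πζ/√(1−ζ²)) = 4.7%, ζ = −ln(0.047)/√(π²+ln²(0.047)) = 0.6975.
Characteristic equation s² + 8.2s + 8.4K_p = 0 gives ζ = 8.2/(2√(8.4K_p)).
Setting ζ = 0.6975: √(8.4K_p) = 8.2/(2·0.6975) = 5.878, so K_p = 34.56/8.4 = 4.11.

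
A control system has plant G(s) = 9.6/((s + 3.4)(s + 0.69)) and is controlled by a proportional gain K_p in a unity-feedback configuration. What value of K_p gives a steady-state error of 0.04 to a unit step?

For a type-0 loop with proportional control, e_ss = 1/(1 + K_p·G(0)).
G(0) = 4.092. Require 1/(1 + K_p·4.092) = 0.04, so 1 + 4.092·K_p = 25.
K_p = (25 − 1)/4.092 = 5.86.

K_p = 5.86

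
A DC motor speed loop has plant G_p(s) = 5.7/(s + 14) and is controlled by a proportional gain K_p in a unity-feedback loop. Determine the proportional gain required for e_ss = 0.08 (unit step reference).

K_p = 28.2

For a type-0 loop with proportional control, e_ss = 1/(1 + K_p·G_p(0)).
G_p(0) = 0.4071. Require 1/(1 + K_p·0.4071) = 0.08, so 1 + 0.4071·K_p = 12.5.
K_p = (12.5 − 1)/0.4071 = 28.2.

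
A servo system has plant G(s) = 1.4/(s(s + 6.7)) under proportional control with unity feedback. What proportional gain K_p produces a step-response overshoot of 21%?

From %OS = 100·exp(−πζ/√(1−ζ²)) = 21%, ζ = −ln(0.21)/√(π²+ln²(0.21)) = 0.4449.
Characteristic equation s² + 6.7s + 1.4K_p = 0 gives ζ = 6.7/(2√(1.4K_p)).
Setting ζ = 0.4449: √(1.4K_p) = 6.7/(2·0.4449) = 7.53, so K_p = 56.7/1.4 = 40.5.

K_p = 40.5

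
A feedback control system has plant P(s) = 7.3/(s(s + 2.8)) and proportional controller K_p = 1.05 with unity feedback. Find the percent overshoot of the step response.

15.9%

The closed-loop denominator s² + 2.8s + 7.665 gives ω_n = √7.665 = 2.769 and ζ = 2.8/(2ω_n) = 0.5057.
%OS = 100·exp(−πζ/√(1−ζ²)) = 100·exp(−π·0.5057/√0.7443) = 15.9%.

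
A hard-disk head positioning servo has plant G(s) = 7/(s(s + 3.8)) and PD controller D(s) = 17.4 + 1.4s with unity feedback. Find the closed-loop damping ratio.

ζ = 0.616

Forward path: (17.4 + 1.4s)·7/(s(s+3.8)). The closed-loop characteristic equation is s² + (3.8 + 7·1.4)s + 7·17.4 = 0.
That is s² + 13.6s + 121.8 = 0, so ω_n = 11.04 rad/s and ζ = 13.6/(2·11.04) = 0.6161.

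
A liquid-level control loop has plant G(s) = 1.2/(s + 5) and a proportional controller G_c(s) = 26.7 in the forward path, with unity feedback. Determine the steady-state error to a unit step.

0.135

The loop is type 0. Static position error constant K_pos = G_c(0)·G(0) = 26.7·0.24 = 6.408.
Steady-state error to a unit step: e_ss = 1/(1+K_pos) = 1/7.408 = 0.135.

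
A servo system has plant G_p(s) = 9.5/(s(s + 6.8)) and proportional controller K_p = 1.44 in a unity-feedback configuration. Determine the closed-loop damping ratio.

With unity feedback the closed-loop characteristic equation is s² + 6.8s + 1.44·9.5 = s² + 6.8s + 13.68 = 0.
So ω_n² = 13.68 ⇒ ω_n = 3.699 rad/s, and ζ = 6.8/(2ω_n) = 0.919.

ζ = 0.919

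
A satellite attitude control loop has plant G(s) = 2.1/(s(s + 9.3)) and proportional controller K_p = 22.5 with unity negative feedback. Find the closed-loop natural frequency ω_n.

ω_n = 6.87 rad/s

The closed-loop denominator is s(s+9.3) + 22.5·2.1 = s² + 9.3s + 47.25.
So ω_n² = 47.25 ⇒ ω_n = 6.874 rad/s, and ζ = 9.3/(2ω_n) = 0.676.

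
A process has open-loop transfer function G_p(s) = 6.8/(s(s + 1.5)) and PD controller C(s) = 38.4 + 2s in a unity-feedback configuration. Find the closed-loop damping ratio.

ζ = 0.467

Forward path: (38.4 + 2s)·6.8/(s(s+1.5)). The closed-loop characteristic equation is s² + (1.5 + 6.8·2)s + 6.8·38.4 = 0.
That is s² + 15.1s + 261.1 = 0, so ω_n = 16.16 rad/s and ζ = 15.1/(2·16.16) = 0.4672.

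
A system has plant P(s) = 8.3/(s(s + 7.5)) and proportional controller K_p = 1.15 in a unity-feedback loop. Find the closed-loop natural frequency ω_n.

ω_n = 3.09 rad/s

The closed-loop denominator is s(s+7.5) + 1.15·8.3 = s² + 7.5s + 9.545.
Matching s² + 2ζω_n s + ω_n²: ω_n = √9.545 = 3.089 rad/s and 2ζω_n = 7.5, so ζ = 7.5/(2·3.089) = 1.21.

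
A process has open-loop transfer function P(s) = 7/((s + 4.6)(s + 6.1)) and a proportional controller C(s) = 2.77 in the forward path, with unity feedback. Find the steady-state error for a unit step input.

The loop is type 0. Static position error constant K_pos = C(0)·P(0) = 2.77·0.2495 = 0.691.
Steady-state error to a unit step: e_ss = 1/(1+K_pos) = 1/1.691 = 0.591.

0.591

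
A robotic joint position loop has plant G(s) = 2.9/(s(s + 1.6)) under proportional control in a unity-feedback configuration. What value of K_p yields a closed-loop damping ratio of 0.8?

K_p = 0.345

Closed-loop characteristic equation: s² + 1.6s + K_p·2.9 = 0.
So ω_n = √(2.9K_p) and 2ζω_n = 1.6, giving ζ = 1.6/(2√(2.9K_p)).
Setting ζ = 0.8: √(2.9K_p) = 1.6/(2·0.8) = 1, so K_p = 1/2.9 = 0.345.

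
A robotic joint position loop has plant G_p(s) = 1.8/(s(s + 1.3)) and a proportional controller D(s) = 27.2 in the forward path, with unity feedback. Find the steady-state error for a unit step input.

0

The open loop D(s)G_p(s) has a pole at the origin (type 1), so the static position error constant is infinite and e_ss = 1/(1+∞) = 0.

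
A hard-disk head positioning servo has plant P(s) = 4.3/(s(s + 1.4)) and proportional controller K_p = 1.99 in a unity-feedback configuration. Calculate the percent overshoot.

46.1%

The closed-loop denominator s² + 1.4s + 8.557 gives ω_n = √8.557 = 2.925 and ζ = 1.4/(2ω_n) = 0.2393.
%OS = 100·exp(−πζ/√(1−ζ²)) = 100·exp(−π·0.2393/√0.9427) = 46.1%.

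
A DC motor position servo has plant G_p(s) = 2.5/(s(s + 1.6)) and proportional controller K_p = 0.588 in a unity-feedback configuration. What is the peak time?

T_p = 3.45 s

The closed-loop denominator s² + 1.6s + 1.47 gives ω_n = √1.47 = 1.212 and ζ = 1.6/(2ω_n) = 0.6598.
Damped frequency ω_d = ω_n√(1−ζ²) = 0.911 rad/s, so peak time T_p = π/ω_d = 3.45 s.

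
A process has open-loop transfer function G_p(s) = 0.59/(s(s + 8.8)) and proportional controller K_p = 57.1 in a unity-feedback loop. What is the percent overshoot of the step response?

2.59%

From 1 + K_pG_p(s) = 0: s² + 8.8s + 33.69 = 0 ⇒ ω_n = 5.804, ζ = 0.7581.
%OS = 100·exp(−πζ/√(1−ζ²)) = 100·exp(−π·0.7581/√0.4253) = 2.59%.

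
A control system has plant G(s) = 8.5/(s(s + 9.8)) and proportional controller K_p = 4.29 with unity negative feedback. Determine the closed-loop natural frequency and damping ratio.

With unity feedback the closed-loop characteristic equation is s² + 9.8s + 4.29·8.5 = s² + 9.8s + 36.47 = 0.
So ω_n² = 36.47 ⇒ ω_n = 6.039 rad/s, and ζ = 9.8/(2ω_n) = 0.811.

ω_n = 6.04 rad/s, ζ = 0.811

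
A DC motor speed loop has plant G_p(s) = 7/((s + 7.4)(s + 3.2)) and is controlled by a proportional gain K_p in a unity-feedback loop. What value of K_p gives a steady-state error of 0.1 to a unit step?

K_p = 30.4

The loop is type 0, so e_ss(step) = 1/(1 + K_pos) with K_pos = K_p·G_p(0).
G_p(0) = 0.2956. Require 1/(1 + K_p·0.2956) = 0.1, so 1 + 0.2956·K_p = 10.
K_p = (10 − 1)/0.2956 = 30.4.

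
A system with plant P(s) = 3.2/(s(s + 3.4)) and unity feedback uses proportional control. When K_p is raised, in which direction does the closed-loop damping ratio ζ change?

ζ = 3.4/(2√(3.2K_p)); increasing K_p raises the denominator, so ζ falls.

decrease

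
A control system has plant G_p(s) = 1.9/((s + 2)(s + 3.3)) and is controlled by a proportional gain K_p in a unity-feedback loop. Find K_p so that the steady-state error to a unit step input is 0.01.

K_p = 344

The loop is type 0, so e_ss(step) = 1/(1 + K_pos) with K_pos = K_p·G_p(0).
G_p(0) = 0.2879. Require 1/(1 + K_p·0.2879) = 0.01, so 1 + 0.2879·K_p = 100.
K_p = (100 − 1)/0.2879 = 344.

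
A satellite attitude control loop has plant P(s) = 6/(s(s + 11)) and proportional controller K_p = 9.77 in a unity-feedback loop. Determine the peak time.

From 1 + K_pP(s) = 0: s² + 11s + 58.62 = 0 ⇒ ω_n = 7.656, ζ = 0.7184.
Damped frequency ω_d = ω_n√(1−ζ²) = 5.326 rad/s, so peak time T_p = π/ω_d = 0.59 s.

T_p = 0.59 s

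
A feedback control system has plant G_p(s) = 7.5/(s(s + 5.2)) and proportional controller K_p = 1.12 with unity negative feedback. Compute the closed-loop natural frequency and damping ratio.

ω_n = 2.9 rad/s, ζ = 0.897

With unity feedback the closed-loop characteristic equation is s² + 5.2s + 1.12·7.5 = s² + 5.2s + 8.4 = 0.
Matching s² + 2ζω_n s + ω_n²: ω_n = √8.4 = 2.898 rad/s and 2ζω_n = 5.2, so ζ = 5.2/(2·2.898) = 0.897.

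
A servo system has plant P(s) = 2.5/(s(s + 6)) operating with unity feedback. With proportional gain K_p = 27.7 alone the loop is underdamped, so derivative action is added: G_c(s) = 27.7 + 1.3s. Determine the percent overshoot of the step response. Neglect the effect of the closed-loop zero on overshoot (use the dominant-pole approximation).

Forward path: (27.7 + 1.3s)·2.5/(s(s+6)). The closed-loop characteristic equation is s² + (6 + 2.5·1.3)s + 2.5·27.7 = 0.
That is s² + 9.25s + 69.25 = 0, so ω_n = 8.322 rad/s and ζ = 9.25/(2·8.322) = 0.5558.
%OS = 100·exp(−πζ/√(1−ζ²)) = 12.2%.

12.2%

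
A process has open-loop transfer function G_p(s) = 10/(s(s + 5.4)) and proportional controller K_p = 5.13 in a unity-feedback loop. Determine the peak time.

T_p = 0.474 s

The closed-loop denominator s² + 5.4s + 51.3 gives ω_n = √51.3 = 7.162 and ζ = 5.4/(2ω_n) = 0.377.
Damped frequency ω_d = ω_n√(1−ζ²) = 6.634 rad/s, so peak time T_p = π/ω_d = 0.474 s.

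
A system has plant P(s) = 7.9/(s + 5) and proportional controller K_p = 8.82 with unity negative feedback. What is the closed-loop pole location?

Closed-loop transfer function: T(s) = K_p·P(s)/(1 + K_p·P(s)) = 69.68/(s + 5 + 69.68) = 69.68/(s + 74.68).
The closed-loop pole is at s = −74.68.

s = -74.68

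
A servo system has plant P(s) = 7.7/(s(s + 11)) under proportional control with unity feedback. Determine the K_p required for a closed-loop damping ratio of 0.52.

K_p = 14.5

Closed-loop characteristic equation: s² + 11s + K_p·7.7 = 0.
So ω_n = √(7.7K_p) and 2ζω_n = 11, giving ζ = 11/(2√(7.7K_p)).
Setting ζ = 0.52: √(7.7K_p) = 11/(2·0.52) = 10.58, so K_p = 111.9/7.7 = 14.5.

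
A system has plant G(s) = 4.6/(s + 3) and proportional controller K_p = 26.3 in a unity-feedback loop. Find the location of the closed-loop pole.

s = -124

Closed-loop transfer function: T(s) = K_p·G(s)/(1 + K_p·G(s)) = 121/(s + 3 + 121) = 121/(s + 124).
The closed-loop pole is at s = −124.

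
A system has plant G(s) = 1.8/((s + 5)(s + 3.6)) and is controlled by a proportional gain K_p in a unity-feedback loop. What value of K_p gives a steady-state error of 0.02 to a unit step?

K_p = 490

Steady-state error for a unit step on this type-0 loop is 1/(1 + K_p·G(0)).
G(0) = 0.1. Require 1/(1 + K_p·0.1) = 0.02, so 1 + 0.1·K_p = 50.
K_p = (50 − 1)/0.1 = 490.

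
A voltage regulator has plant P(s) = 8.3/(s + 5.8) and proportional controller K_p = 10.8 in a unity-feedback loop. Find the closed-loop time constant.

τ = 0.0105 s

Closed-loop transfer function: T(s) = K_p·P(s)/(1 + K_p·P(s)) = 89.64/(s + 5.8 + 89.64) = 89.64/(s + 95.44).
Time constant τ = 1/95.44 = 0.0105 s.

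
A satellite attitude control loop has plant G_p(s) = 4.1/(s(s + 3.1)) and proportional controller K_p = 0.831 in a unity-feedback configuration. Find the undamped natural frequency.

With unity feedback the closed-loop characteristic equation is s² + 3.1s + 0.831·4.1 = s² + 3.1s + 3.407 = 0.
Matching s² + 2ζω_n s + ω_n²: ω_n = √3.407 = 1.846 rad/s and 2ζω_n = 3.1, so ζ = 3.1/(2·1.846) = 0.84.

ω_n = 1.85 rad/s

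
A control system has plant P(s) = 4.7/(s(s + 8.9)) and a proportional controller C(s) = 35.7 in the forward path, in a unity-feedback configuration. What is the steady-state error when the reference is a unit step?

The open loop C(s)P(s) has a pole at the origin (type 1), so the static position error constant is infinite and e_ss = 1/(1+∞) = 0.

0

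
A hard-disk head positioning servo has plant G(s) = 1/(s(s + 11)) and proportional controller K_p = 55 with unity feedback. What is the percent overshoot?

From 1 + K_pG(s) = 0: s² + 11s + 55 = 0 ⇒ ω_n = 7.416, ζ = 0.7416.
%OS = 100·exp(−πζ/√(1−ζ²)) = 100·exp(−π·0.7416/√0.45) = 3.1%.

3.1%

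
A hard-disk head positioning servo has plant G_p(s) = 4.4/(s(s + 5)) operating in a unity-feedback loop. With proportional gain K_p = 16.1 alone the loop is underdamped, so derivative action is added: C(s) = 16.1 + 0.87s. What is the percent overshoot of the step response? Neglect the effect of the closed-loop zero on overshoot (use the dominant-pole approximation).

Forward path: (16.1 + 0.87s)·4.4/(s(s+5)). The closed-loop characteristic equation is s² + (5 + 4.4·0.87)s + 4.4·16.1 = 0.
That is s² + 8.828s + 70.84 = 0, so ω_n = 8.417 rad/s and ζ = 8.828/(2·8.417) = 0.5244.
%OS = 100·exp(−πζ/√(1−ζ²)) = 14.4%.

14.4%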